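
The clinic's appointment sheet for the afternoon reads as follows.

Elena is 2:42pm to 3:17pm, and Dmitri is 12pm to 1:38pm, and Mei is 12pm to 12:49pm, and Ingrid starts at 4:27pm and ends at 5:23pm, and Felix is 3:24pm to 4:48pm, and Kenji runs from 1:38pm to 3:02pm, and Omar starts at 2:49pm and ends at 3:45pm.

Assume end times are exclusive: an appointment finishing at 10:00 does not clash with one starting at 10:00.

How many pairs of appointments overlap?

6

Sorted by start: Mei, Dmitri, Kenji, Elena, Omar, Felix, Ingrid.
Dmitri starts before Mei ends → Mei and Dmitri overlap.
Kenji starts after Mei ends — done with Mei.
Kenji starts exactly when Dmitri ends (back-to-back, no overlap) — done with Dmitri.
Elena starts before Kenji ends → Kenji and Elena overlap.
Omar starts before Kenji ends → Kenji and Omar overlap.
Felix starts after Kenji ends — done with Kenji.
Omar starts before Elena ends → Elena and Omar overlap.
Felix starts after Elena ends — done with Elena.
Felix starts before Omar ends → Omar and Felix overlap.
Ingrid starts after Omar ends.
Ingrid starts before Felix ends → Felix and Ingrid overlap.
Overlapping pairs: Dmitri & Mei, Elena & Kenji, Elena & Omar, Felix & Ingrid, Felix & Omar, Kenji & Omar — 6 in total.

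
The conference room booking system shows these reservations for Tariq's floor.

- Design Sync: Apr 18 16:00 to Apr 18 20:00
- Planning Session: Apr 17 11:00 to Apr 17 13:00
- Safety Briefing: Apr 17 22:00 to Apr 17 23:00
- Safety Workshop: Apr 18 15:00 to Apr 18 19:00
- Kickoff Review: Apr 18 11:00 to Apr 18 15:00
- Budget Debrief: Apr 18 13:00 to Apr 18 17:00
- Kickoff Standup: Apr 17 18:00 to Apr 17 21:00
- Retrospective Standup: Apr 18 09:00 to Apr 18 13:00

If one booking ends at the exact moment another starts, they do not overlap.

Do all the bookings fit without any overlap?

Sorted by start: Planning Session, Kickoff Standup, Safety Briefing, Retrospective Standup, Kickoff Review, Budget Debrief, Safety Workshop, Design Sync.
Kickoff Standup starts after Planning Session ends, so Planning Session has no further overlaps.
Safety Briefing starts after Kickoff Standup ends, so Kickoff Standup has no further overlaps.
Retrospective Standup starts after Safety Briefing ends, so Safety Briefing has no further overlaps.
Kickoff Review starts before Retrospective Standup ends → Retrospective Standup and Kickoff Review overlap.
That's a conflict, so the schedule is not conflict-free.

No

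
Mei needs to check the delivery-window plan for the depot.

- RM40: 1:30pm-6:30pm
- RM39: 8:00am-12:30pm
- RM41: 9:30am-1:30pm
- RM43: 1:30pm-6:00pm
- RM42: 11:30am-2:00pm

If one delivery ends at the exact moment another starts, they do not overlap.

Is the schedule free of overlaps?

No

Sorted by start: RM39, RM41, RM42, RM40, RM43.
RM41 starts before RM39 ends → RM39 and RM41 overlap.
That's a conflict, so the schedule is not conflict-free.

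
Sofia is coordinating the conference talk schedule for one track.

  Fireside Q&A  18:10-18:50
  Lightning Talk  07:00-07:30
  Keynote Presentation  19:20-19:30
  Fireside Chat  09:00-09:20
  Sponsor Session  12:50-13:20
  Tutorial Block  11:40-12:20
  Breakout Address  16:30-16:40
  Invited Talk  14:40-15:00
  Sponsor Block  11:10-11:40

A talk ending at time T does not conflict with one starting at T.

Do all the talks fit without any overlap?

Two intervals overlap when each starts before the other ends.
Sorted by start: Lightning Talk, Fireside Chat, Sponsor Block, Tutorial Block, Sponsor Session, Invited Talk, Breakout Address, Fireside Q&A, Keynote Presentation.
Fireside Chat starts after Lightning Talk ends, so Lightning Talk has no further overlaps.
Sponsor Block starts after Fireside Chat ends, so Fireside Chat has no further overlaps.
Tutorial Block starts exactly when Sponsor Block ends (back-to-back, no overlap), so Sponsor Block has no further overlaps.
Sponsor Session starts after Tutorial Block ends, so Tutorial Block has no further overlaps.
Invited Talk starts after Sponsor Session ends, so Sponsor Session has no further overlaps.
Breakout Address starts after Invited Talk ends, so Invited Talk has no further overlaps.
Fireside Q&A starts after Breakout Address ends, so Breakout Address has no further overlaps.
Keynote Presentation starts after Fireside Q&A ends.
Every pair is clear; the schedule has no overlaps.

Yes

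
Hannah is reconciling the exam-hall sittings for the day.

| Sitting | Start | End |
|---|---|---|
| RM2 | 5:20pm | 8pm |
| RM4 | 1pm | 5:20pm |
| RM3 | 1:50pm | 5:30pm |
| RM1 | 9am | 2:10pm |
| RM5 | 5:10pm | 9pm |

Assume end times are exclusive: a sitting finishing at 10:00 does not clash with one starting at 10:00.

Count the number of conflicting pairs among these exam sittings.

Sorted by start: RM1, RM4, RM3, RM5, RM2.
RM4 starts before RM1 ends → RM1 and RM4 overlap.
RM3 starts before RM1 ends → RM1 and RM3 overlap.
RM5 starts after RM1 ends, so nothing later overlaps RM1 either.
RM3 starts before RM4 ends → RM4 and RM3 overlap.
RM5 starts before RM4 ends → RM4 and RM5 overlap.
RM2 starts exactly when RM4 ends (back-to-back, no overlap).
RM5 starts before RM3 ends → RM3 and RM5 overlap.
RM2 starts before RM3 ends → RM3 and RM2 overlap.
RM2 starts before RM5 ends → RM5 and RM2 overlap.
Overlapping pairs: RM1 & RM3, RM1 & RM4, RM2 & RM3, RM2 & RM5, RM3 & RM4, RM3 & RM5, RM4 & RM5 — 7 in total.

7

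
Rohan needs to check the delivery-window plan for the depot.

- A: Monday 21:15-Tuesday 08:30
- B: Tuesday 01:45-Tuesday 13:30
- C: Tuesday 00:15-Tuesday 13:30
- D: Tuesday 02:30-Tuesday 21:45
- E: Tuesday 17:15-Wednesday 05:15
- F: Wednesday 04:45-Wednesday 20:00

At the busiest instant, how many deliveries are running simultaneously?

4

Walk through starts and ends in time order (an end at T is processed before a start at T):
Monday 21:15 start A → 1
Tuesday 00:15 start C → 2
Tuesday 01:45 start B → 3
Tuesday 02:30 start D → 4
Tuesday 08:30 end A → 3
Tuesday 13:30 end B → 2
Tuesday 13:30 end C → 1
Tuesday 17:15 start E → 2
Tuesday 21:45 end D → 1
Wednesday 04:45 start F → 2
Wednesday 05:15 end E → 1
Wednesday 20:00 end F → 0
Peak is 4, at Tuesday 02:30 (A, B, C, D).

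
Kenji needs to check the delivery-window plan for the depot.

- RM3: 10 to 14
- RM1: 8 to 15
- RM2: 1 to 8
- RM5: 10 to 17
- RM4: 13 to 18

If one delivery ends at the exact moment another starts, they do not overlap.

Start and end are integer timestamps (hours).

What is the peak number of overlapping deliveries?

4

Walk through starts and ends in time order (an end at T is processed before a start at T):
1 start RM2 → 1
8 end RM2 → 0
8 start RM1 → 1
10 start RM3 → 2
10 start RM5 → 3
13 start RM4 → 4
14 end RM3 → 3
15 end RM1 → 2
17 end RM5 → 1
18 end RM4 → 0
Peak is 4, at 13 (RM1, RM3, RM4, RM5).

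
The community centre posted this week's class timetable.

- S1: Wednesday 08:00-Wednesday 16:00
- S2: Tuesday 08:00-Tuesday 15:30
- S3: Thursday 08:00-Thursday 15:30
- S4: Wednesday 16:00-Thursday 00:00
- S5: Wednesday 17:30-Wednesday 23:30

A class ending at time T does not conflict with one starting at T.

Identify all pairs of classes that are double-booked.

S4 & S5

Check each pair: they overlap iff neither finishes before the other starts.
Sorted by start: S2, S1, S4, S5, S3.
S1 starts after S2 ends; S2 is clear from here.
S4 starts exactly when S1 ends (back-to-back, no overlap); S1 is clear from here.
S5 starts before S4 ends → S4 and S5 overlap.
S3 starts after S4 ends.
S3 starts after S5 ends.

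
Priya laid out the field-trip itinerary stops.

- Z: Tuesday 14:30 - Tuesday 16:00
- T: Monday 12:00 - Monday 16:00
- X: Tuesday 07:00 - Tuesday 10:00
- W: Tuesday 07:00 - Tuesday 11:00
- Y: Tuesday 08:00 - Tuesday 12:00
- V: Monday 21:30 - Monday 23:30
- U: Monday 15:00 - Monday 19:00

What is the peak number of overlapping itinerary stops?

Sort all start/end points and keep a running count:
Monday 12:00 start T → 1
Monday 15:00 start U → 2
Monday 16:00 end T → 1
Monday 19:00 end U → 0
Monday 21:30 start V → 1
Monday 23:30 end V → 0
Tuesday 07:00 start W → 1
Tuesday 07:00 start X → 2
Tuesday 08:00 start Y → 3
Tuesday 10:00 end X → 2
Tuesday 11:00 end W → 1
Tuesday 12:00 end Y → 0
Tuesday 14:30 start Z → 1
Tuesday 16:00 end Z → 0
Peak is 3, at Tuesday 08:00 (W, X, Y).

3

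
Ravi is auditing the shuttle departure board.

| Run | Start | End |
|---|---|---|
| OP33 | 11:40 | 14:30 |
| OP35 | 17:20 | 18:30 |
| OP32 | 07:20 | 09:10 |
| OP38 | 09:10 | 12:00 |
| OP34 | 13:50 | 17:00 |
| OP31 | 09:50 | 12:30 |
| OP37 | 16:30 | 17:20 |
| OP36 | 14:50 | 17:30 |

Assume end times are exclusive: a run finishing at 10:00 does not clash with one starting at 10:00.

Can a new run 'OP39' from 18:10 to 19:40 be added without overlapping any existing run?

No — it overlaps OP35

OP32: ends 09:10 at or before OP39 starts 18:10 → clear.
OP38: ends 12:00 at or before OP39 starts 18:10 → clear.
OP31: ends 12:30 at or before OP39 starts 18:10 → clear.
OP33: ends 14:30 at or before OP39 starts 18:10 → clear.
OP34: ends 17:00 at or before OP39 starts 18:10 → clear.
OP36: ends 17:30 at or before OP39 starts 18:10 → clear.
OP37: ends 17:20 at or before OP39 starts 18:10 → clear.
OP35: starts 17:20 before OP39 ends 19:40, and ends 18:30 after OP39 starts 18:10 → overlap.
OP39 overlaps OP35.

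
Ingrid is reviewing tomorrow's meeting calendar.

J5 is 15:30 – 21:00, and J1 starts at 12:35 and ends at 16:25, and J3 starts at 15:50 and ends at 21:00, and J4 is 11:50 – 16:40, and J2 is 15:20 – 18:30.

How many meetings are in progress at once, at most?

5

Sweep the timeline, counting +1 at each start and −1 at each end (ends before starts at a tie):
11:50 start J4 → 1
12:35 start J1 → 2
15:20 start J2 → 3
15:30 start J5 → 4
15:50 start J3 → 5
16:25 end J1 → 4
16:40 end J4 → 3
18:30 end J2 → 2
21:00 end J3 → 1
21:00 end J5 → 0
Peak is 5, at 15:50 (J1, J2, J3, J4, J5).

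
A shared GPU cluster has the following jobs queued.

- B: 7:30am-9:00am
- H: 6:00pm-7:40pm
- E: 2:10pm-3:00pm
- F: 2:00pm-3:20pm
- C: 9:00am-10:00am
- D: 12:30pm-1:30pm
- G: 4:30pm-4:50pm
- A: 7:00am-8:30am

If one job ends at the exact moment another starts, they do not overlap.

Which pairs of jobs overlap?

A & B, E & F

Two intervals overlap when each starts before the other ends.
Sorted by start: A, B, C, D, F, E, G, H.
B starts before A ends → A and B overlap.
C starts after A ends — done with A.
C starts exactly when B ends (back-to-back, no overlap) — done with B.
D starts after C ends — done with C.
F starts after D ends — done with D.
E starts before F ends → F and E overlap.
G starts after F ends — done with F.
G starts after E ends — done with E.
H starts after G ends.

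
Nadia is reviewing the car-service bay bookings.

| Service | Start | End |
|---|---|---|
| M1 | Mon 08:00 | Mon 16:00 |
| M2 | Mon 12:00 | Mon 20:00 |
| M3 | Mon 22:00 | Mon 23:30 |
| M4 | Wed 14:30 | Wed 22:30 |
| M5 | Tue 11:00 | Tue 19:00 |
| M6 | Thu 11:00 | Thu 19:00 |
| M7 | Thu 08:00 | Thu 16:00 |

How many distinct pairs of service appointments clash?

Check each pair: they overlap iff neither finishes before the other starts.
Sorted by start: M1, M2, M3, M5, M4, M7, M6.
M2 starts before M1 ends → M1 and M2 overlap.
M3 starts after M1 ends, so M1 has no further overlaps.
M3 starts after M2 ends, so M2 has no further overlaps.
M5 starts after M3 ends, so M3 has no further overlaps.
M4 starts after M5 ends, so M5 has no further overlaps.
M7 starts after M4 ends, so M4 has no further overlaps.
M6 starts before M7 ends → M7 and M6 overlap.
Overlapping pairs: M1 & M2, M6 & M7 — 2 in total.

2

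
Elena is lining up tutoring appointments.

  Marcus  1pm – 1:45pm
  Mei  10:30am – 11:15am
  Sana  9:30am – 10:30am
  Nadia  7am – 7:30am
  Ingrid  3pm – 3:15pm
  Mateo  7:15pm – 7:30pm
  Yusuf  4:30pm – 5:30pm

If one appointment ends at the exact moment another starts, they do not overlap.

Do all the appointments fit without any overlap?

Check each pair: they overlap iff neither finishes before the other starts.
Sorted by start: Nadia, Sana, Mei, Marcus, Ingrid, Yusuf, Mateo.
Sana starts after Nadia ends, so nothing later overlaps Nadia either.
Mei starts exactly when Sana ends (back-to-back, no overlap), so nothing later overlaps Sana either.
Marcus starts after Mei ends, so nothing later overlaps Mei either.
Ingrid starts after Marcus ends, so nothing later overlaps Marcus either.
Yusuf starts after Ingrid ends, so nothing later overlaps Ingrid either.
Mateo starts after Yusuf ends.
Every pair is clear; the schedule has no overlaps.

Yes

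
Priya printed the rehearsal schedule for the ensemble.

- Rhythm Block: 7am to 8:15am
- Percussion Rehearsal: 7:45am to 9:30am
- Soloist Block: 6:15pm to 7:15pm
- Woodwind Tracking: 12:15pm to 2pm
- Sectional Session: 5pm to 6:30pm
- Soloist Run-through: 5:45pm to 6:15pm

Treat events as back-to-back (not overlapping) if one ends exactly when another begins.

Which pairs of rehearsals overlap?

Sorted by start: Rhythm Block, Percussion Rehearsal, Woodwind Tracking, Sectional Session, Soloist Run-through, Soloist Block.
Percussion Rehearsal starts before Rhythm Block ends → Rhythm Block and Percussion Rehearsal overlap.
Woodwind Tracking starts after Rhythm Block ends, so Rhythm Block has no further overlaps.
Woodwind Tracking starts after Percussion Rehearsal ends, so Percussion Rehearsal has no further overlaps.
Sectional Session starts after Woodwind Tracking ends, so Woodwind Tracking has no further overlaps.
Soloist Run-through starts before Sectional Session ends → Sectional Session and Soloist Run-through overlap.
Soloist Block starts before Sectional Session ends → Sectional Session and Soloist Block overlap.
Soloist Block starts exactly when Soloist Run-through ends (back-to-back, no overlap).

Percussion Rehearsal & Rhythm Block, Sectional Session & Soloist Block, Sectional Session & Soloist Run-through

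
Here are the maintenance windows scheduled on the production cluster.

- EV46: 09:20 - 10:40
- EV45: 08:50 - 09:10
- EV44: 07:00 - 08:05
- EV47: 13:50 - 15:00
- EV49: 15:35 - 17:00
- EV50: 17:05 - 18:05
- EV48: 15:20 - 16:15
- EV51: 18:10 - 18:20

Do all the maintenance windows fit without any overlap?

Sorted by start: EV44, EV45, EV46, EV47, EV48, EV49, EV50, EV51.
EV45 starts after EV44 ends; EV44 is clear from here.
EV46 starts after EV45 ends; EV45 is clear from here.
EV47 starts after EV46 ends; EV46 is clear from here.
EV48 starts after EV47 ends; EV47 is clear from here.
EV49 starts before EV48 ends → EV48 and EV49 overlap.
That's a conflict, so the schedule is not conflict-free.

No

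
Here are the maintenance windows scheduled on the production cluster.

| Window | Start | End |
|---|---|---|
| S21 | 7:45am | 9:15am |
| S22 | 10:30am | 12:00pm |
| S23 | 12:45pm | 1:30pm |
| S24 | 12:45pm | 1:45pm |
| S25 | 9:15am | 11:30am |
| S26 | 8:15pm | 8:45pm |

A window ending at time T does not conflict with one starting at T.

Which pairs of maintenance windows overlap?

Sorted by start: S21, S25, S22, S23, S24, S26.
S25 starts exactly when S21 ends (back-to-back, no overlap) — done with S21.
S22 starts before S25 ends → S25 and S22 overlap.
S23 starts after S25 ends — done with S25.
S23 starts after S22 ends — done with S22.
S24 starts before S23 ends → S23 and S24 overlap.
S26 starts after S23 ends.
S26 starts after S24 ends.

S22 & S25, S23 & S24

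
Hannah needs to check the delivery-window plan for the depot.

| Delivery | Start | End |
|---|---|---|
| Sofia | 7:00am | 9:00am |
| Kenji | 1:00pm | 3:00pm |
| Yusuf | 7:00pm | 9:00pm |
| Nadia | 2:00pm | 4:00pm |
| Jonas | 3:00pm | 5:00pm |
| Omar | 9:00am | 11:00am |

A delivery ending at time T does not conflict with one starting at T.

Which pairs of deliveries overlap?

Sorted by start: Sofia, Omar, Kenji, Nadia, Jonas, Yusuf.
Omar starts exactly when Sofia ends (back-to-back, no overlap), so nothing later overlaps Sofia either.
Kenji starts after Omar ends, so nothing later overlaps Omar either.
Nadia starts before Kenji ends → Kenji and Nadia overlap.
Jonas starts exactly when Kenji ends (back-to-back, no overlap), so nothing later overlaps Kenji either.
Jonas starts before Nadia ends → Nadia and Jonas overlap.
Yusuf starts after Nadia ends.
Yusuf starts after Jonas ends.

Jonas & Nadia, Kenji & Nadia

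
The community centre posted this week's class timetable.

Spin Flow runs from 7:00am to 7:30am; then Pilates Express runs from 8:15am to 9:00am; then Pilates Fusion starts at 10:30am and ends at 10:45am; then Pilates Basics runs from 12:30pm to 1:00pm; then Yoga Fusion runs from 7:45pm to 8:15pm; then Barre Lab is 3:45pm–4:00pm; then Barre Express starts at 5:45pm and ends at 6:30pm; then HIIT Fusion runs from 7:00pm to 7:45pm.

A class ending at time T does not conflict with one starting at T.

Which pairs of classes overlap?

Sorted by start: Spin Flow, Pilates Express, Pilates Fusion, Pilates Basics, Barre Lab, Barre Express, HIIT Fusion, Yoga Fusion.
Pilates Express starts after Spin Flow ends; Spin Flow is clear from here.
Pilates Fusion starts after Pilates Express ends; Pilates Express is clear from here.
Pilates Basics starts after Pilates Fusion ends; Pilates Fusion is clear from here.
Barre Lab starts after Pilates Basics ends; Pilates Basics is clear from here.
Barre Express starts after Barre Lab ends; Barre Lab is clear from here.
HIIT Fusion starts after Barre Express ends; Barre Express is clear from here.
Yoga Fusion starts exactly when HIIT Fusion ends (back-to-back, no overlap).

none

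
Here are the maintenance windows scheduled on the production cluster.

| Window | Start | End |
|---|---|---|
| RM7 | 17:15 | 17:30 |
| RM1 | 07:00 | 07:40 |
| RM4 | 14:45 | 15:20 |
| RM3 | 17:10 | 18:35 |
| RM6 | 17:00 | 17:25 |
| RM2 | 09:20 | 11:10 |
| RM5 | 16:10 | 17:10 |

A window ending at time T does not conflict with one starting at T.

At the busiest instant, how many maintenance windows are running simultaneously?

3

Sort all start/end points and keep a running count:
07:00 start RM1 → 1
07:40 end RM1 → 0
09:20 start RM2 → 1
11:10 end RM2 → 0
14:45 start RM4 → 1
15:20 end RM4 → 0
16:10 start RM5 → 1
17:00 start RM6 → 2
17:10 end RM5 → 1
17:10 start RM3 → 2
17:15 start RM7 → 3
17:25 end RM6 → 2
17:30 end RM7 → 1
18:35 end RM3 → 0
Peak is 3, at 17:15 (RM3, RM6, RM7).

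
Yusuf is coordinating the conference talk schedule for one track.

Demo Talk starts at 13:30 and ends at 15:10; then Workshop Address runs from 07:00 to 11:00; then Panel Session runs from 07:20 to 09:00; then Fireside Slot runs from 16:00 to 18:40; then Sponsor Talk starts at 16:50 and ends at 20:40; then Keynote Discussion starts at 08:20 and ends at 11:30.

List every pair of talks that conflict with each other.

Two intervals overlap when each starts before the other ends.
Sorted by start: Workshop Address, Panel Session, Keynote Discussion, Demo Talk, Fireside Slot, Sponsor Talk.
Panel Session starts before Workshop Address ends → Workshop Address and Panel Session overlap.
Keynote Discussion starts before Workshop Address ends → Workshop Address and Keynote Discussion overlap.
Demo Talk starts after Workshop Address ends, so nothing later overlaps Workshop Address either.
Keynote Discussion starts before Panel Session ends → Panel Session and Keynote Discussion overlap.
Demo Talk starts after Panel Session ends, so nothing later overlaps Panel Session either.
Demo Talk starts after Keynote Discussion ends, so nothing later overlaps Keynote Discussion either.
Fireside Slot starts after Demo Talk ends, so nothing later overlaps Demo Talk either.
Sponsor Talk starts before Fireside Slot ends → Fireside Slot and Sponsor Talk overlap.

Fireside Slot & Sponsor Talk, Keynote Discussion & Panel Session, Keynote Discussion & Workshop Address, Panel Session & Workshop Address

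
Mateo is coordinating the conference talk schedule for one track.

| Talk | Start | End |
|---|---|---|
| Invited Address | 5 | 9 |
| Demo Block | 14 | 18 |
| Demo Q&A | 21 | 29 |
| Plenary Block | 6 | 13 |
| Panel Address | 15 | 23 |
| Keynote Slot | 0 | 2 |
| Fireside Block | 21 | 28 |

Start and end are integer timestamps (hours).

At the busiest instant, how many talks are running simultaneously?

Sort all start/end points and keep a running count:
0 start Keynote Slot → 1
2 end Keynote Slot → 0
5 start Invited Address → 1
6 start Plenary Block → 2
9 end Invited Address → 1
13 end Plenary Block → 0
14 start Demo Block → 1
15 start Panel Address → 2
18 end Demo Block → 1
21 start Demo Q&A → 2
21 start Fireside Block → 3
23 end Panel Address → 2
28 end Fireside Block → 1
29 end Demo Q&A → 0
Peak is 3, at 21 (Demo Q&A, Fireside Block, Panel Address).

3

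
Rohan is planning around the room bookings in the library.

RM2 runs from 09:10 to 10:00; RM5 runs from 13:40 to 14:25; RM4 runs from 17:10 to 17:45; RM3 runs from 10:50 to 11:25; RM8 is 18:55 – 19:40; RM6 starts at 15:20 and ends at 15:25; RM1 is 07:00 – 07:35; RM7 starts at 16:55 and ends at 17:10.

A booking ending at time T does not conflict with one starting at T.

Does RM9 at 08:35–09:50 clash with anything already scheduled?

RM1: ends 07:35 at or before RM9 starts 08:35 → clear.
RM2: starts 09:10 before RM9 ends 09:50, and ends 10:00 after RM9 starts 08:35 → overlap.
RM3: starts 10:50 at or after RM9 ends 09:50 → clear.
RM5: starts 13:40 at or after RM9 ends 09:50 → clear.
RM6: starts 15:20 at or after RM9 ends 09:50 → clear.
RM7: starts 16:55 at or after RM9 ends 09:50 → clear.
RM4: starts 17:10 at or after RM9 ends 09:50 → clear.
RM8: starts 18:55 at or after RM9 ends 09:50 → clear.
RM9 overlaps RM2.

Yes — it overlaps RM2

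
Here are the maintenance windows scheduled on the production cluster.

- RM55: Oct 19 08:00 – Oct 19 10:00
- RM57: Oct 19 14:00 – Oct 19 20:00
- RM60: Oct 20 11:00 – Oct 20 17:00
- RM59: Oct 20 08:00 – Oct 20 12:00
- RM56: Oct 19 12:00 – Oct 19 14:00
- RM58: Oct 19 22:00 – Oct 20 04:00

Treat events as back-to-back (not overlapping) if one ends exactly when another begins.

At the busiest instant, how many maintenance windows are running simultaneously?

2

Sort all start/end points and keep a running count:
Oct 19 08:00 start RM55 → 1
Oct 19 10:00 end RM55 → 0
Oct 19 12:00 start RM56 → 1
Oct 19 14:00 end RM56 → 0
Oct 19 14:00 start RM57 → 1
Oct 19 20:00 end RM57 → 0
Oct 19 22:00 start RM58 → 1
Oct 20 04:00 end RM58 → 0
Oct 20 08:00 start RM59 → 1
Oct 20 11:00 start RM60 → 2
Oct 20 12:00 end RM59 → 1
Oct 20 17:00 end RM60 → 0
Peak is 2, at Oct 20 11:00 (RM59, RM60).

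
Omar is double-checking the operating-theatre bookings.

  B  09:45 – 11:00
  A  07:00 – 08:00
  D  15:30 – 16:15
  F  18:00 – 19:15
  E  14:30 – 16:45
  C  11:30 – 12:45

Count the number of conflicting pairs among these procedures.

1

Sorted by start: A, B, C, E, D, F.
B starts after A ends; A is clear from here.
C starts after B ends; B is clear from here.
E starts after C ends; C is clear from here.
D starts before E ends → E and D overlap.
F starts after E ends.
F starts after D ends.
Overlapping pairs: D & E — 1 in total.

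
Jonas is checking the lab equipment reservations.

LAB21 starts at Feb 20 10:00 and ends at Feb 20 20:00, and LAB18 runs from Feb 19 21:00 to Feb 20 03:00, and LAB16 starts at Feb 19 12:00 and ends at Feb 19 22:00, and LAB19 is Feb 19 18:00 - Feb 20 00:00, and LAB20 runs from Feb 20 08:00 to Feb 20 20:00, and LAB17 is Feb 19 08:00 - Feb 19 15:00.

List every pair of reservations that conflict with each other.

LAB16 & LAB17, LAB16 & LAB18, LAB16 & LAB19, LAB18 & LAB19, LAB20 & LAB21

Two intervals overlap when each starts before the other ends.
Sorted by start: LAB17, LAB16, LAB19, LAB18, LAB20, LAB21.
LAB16 starts before LAB17 ends → LAB17 and LAB16 overlap.
LAB19 starts after LAB17 ends; LAB17 is clear from here.
LAB19 starts before LAB16 ends → LAB16 and LAB19 overlap.
LAB18 starts before LAB16 ends → LAB16 and LAB18 overlap.
LAB20 starts after LAB16 ends; LAB16 is clear from here.
LAB18 starts before LAB19 ends → LAB19 and LAB18 overlap.
LAB20 starts after LAB19 ends; LAB19 is clear from here.
LAB20 starts after LAB18 ends; LAB18 is clear from here.
LAB21 starts before LAB20 ends → LAB20 and LAB21 overlap.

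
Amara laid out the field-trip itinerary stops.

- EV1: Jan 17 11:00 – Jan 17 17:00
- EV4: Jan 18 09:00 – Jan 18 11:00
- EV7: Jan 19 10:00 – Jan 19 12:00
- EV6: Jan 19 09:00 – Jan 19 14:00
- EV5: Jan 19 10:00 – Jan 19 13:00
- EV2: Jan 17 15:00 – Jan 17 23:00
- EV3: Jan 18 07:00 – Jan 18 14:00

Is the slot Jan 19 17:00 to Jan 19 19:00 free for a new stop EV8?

EV1: ends Jan 17 17:00 at or before EV8 starts Jan 19 17:00 → clear.
EV2: ends Jan 17 23:00 at or before EV8 starts Jan 19 17:00 → clear.
EV3: ends Jan 18 14:00 at or before EV8 starts Jan 19 17:00 → clear.
EV4: ends Jan 18 11:00 at or before EV8 starts Jan 19 17:00 → clear.
EV6: ends Jan 19 14:00 at or before EV8 starts Jan 19 17:00 → clear.
EV5: ends Jan 19 13:00 at or before EV8 starts Jan 19 17:00 → clear.
EV7: ends Jan 19 12:00 at or before EV8 starts Jan 19 17:00 → clear.

Yes — the slot is free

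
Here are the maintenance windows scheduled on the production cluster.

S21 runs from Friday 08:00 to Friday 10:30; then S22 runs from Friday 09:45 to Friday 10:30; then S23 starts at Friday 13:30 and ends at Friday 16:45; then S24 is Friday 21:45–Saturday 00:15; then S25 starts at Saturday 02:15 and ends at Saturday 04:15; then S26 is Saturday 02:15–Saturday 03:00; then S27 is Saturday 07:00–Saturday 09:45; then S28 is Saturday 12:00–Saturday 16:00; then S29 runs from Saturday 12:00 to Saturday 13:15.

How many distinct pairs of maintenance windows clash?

3

Two intervals overlap when each starts before the other ends.
Sorted by start: S21, S22, S23, S24, S25, S26, S27, S28, S29.
S22 starts before S21 ends → S21 and S22 overlap.
S23 starts after S21 ends; S21 is clear from here.
S23 starts after S22 ends; S22 is clear from here.
S24 starts after S23 ends; S23 is clear from here.
S25 starts after S24 ends; S24 is clear from here.
S26 starts before S25 ends → S25 and S26 overlap.
S27 starts after S25 ends; S25 is clear from here.
S27 starts after S26 ends; S26 is clear from here.
S28 starts after S27 ends; S27 is clear from here.
S29 starts before S28 ends → S28 and S29 overlap.
Overlapping pairs: S21 & S22, S25 & S26, S28 & S29 — 3 in total.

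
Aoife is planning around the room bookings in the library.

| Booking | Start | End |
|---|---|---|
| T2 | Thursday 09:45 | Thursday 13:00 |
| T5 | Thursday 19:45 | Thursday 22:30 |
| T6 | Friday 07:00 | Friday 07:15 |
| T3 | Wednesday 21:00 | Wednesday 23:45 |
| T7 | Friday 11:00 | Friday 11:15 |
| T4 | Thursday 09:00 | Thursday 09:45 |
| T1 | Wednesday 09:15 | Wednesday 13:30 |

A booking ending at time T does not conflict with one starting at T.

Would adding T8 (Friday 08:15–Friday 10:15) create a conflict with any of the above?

T1: ends Wednesday 13:30 at or before T8 starts Friday 08:15 → clear.
T3: ends Wednesday 23:45 at or before T8 starts Friday 08:15 → clear.
T4: ends Thursday 09:45 at or before T8 starts Friday 08:15 → clear.
T2: ends Thursday 13:00 at or before T8 starts Friday 08:15 → clear.
T5: ends Thursday 22:30 at or before T8 starts Friday 08:15 → clear.
T6: ends Friday 07:15 at or before T8 starts Friday 08:15 → clear.
T7: starts Friday 11:00 at or after T8 ends Friday 10:15 → clear.

No — it doesn't clash with anything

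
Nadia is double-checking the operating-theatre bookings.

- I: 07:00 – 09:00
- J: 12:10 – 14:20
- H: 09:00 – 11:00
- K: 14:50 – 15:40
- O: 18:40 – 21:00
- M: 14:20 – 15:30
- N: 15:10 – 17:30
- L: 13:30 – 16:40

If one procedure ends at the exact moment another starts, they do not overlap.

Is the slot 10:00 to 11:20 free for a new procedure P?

I: ends 09:00 at or before P starts 10:00 → clear.
H: starts 09:00 before P ends 11:20, and ends 11:00 after P starts 10:00 → overlap.
J: starts 12:10 at or after P ends 11:20 → clear.
L: starts 13:30 at or after P ends 11:20 → clear.
M: starts 14:20 at or after P ends 11:20 → clear.
K: starts 14:50 at or after P ends 11:20 → clear.
N: starts 15:10 at or after P ends 11:20 → clear.
O: starts 18:40 at or after P ends 11:20 → clear.
P overlaps H.

No — it overlaps H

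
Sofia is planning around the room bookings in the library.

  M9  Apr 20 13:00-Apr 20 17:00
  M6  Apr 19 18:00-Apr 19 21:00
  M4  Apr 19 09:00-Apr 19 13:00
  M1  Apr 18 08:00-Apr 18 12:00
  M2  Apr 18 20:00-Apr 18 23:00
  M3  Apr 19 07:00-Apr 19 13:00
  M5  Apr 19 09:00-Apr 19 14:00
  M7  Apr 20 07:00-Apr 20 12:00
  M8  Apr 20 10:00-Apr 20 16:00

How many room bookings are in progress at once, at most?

3

Sort all start/end points and keep a running count:
Apr 18 08:00 start M1 → 1
Apr 18 12:00 end M1 → 0
Apr 18 20:00 start M2 → 1
Apr 18 23:00 end M2 → 0
Apr 19 07:00 start M3 → 1
Apr 19 09:00 start M4 → 2
Apr 19 09:00 start M5 → 3
Apr 19 13:00 end M3 → 2
Apr 19 13:00 end M4 → 1
Apr 19 14:00 end M5 → 0
Apr 19 18:00 start M6 → 1
Apr 19 21:00 end M6 → 0
Apr 20 07:00 start M7 → 1
Apr 20 10:00 start M8 → 2
Apr 20 12:00 end M7 → 1
Apr 20 13:00 start M9 → 2
Apr 20 16:00 end M8 → 1
Apr 20 17:00 end M9 → 0
Peak is 3, at Apr 19 09:00 (M3, M4, M5).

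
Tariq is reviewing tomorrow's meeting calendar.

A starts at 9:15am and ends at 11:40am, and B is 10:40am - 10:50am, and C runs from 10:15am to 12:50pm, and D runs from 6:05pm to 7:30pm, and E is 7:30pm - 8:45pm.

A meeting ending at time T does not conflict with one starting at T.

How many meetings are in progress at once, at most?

Walk through starts and ends in time order (an end at T is processed before a start at T):
9:15am start A → 1
10:15am start C → 2
10:40am start B → 3
10:50am end B → 2
11:40am end A → 1
12:50pm end C → 0
6:05pm start D → 1
7:30pm end D → 0
7:30pm start E → 1
8:45pm end E → 0
Peak is 3, at 10:40am (A, B, C).

3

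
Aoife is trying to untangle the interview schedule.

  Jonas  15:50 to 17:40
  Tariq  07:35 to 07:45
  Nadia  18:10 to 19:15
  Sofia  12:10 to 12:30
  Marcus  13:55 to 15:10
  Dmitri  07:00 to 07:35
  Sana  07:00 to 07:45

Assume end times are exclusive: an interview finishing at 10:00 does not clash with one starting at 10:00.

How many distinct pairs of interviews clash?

2

Sorted by start: Sana, Dmitri, Tariq, Sofia, Marcus, Jonas, Nadia.
Dmitri starts before Sana ends → Sana and Dmitri overlap.
Tariq starts before Sana ends → Sana and Tariq overlap.
Sofia starts after Sana ends, so nothing later overlaps Sana either.
Tariq starts exactly when Dmitri ends (back-to-back, no overlap), so nothing later overlaps Dmitri either.
Sofia starts after Tariq ends, so nothing later overlaps Tariq either.
Marcus starts after Sofia ends, so nothing later overlaps Sofia either.
Jonas starts after Marcus ends, so nothing later overlaps Marcus either.
Nadia starts after Jonas ends.
Overlapping pairs: Dmitri & Sana, Sana & Tariq — 2 in total.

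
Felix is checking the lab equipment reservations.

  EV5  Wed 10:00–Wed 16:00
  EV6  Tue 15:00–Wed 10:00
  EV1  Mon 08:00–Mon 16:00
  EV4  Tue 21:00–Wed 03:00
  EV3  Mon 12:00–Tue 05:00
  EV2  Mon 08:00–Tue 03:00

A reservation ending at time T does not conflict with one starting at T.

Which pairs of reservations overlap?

EV1 & EV2, EV1 & EV3, EV2 & EV3, EV4 & EV6

Two intervals overlap when each starts before the other ends.
Sorted by start: EV1, EV2, EV3, EV6, EV4, EV5.
EV2 starts before EV1 ends → EV1 and EV2 overlap.
EV3 starts before EV1 ends → EV1 and EV3 overlap.
EV6 starts after EV1 ends — done with EV1.
EV3 starts before EV2 ends → EV2 and EV3 overlap.
EV6 starts after EV2 ends — done with EV2.
EV6 starts after EV3 ends — done with EV3.
EV4 starts before EV6 ends → EV6 and EV4 overlap.
EV5 starts exactly when EV6 ends (back-to-back, no overlap).
EV5 starts after EV4 ends.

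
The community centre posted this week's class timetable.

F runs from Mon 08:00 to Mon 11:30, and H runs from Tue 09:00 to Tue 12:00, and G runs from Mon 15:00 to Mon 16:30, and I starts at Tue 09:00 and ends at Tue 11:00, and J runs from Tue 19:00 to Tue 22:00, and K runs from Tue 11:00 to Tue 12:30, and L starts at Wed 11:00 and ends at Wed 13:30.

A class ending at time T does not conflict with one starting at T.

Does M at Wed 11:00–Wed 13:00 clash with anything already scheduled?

Yes — it overlaps L

F: ends Mon 11:30 at or before M starts Wed 11:00 → clear.
G: ends Mon 16:30 at or before M starts Wed 11:00 → clear.
H: ends Tue 12:00 at or before M starts Wed 11:00 → clear.
I: ends Tue 11:00 at or before M starts Wed 11:00 → clear.
K: ends Tue 12:30 at or before M starts Wed 11:00 → clear.
J: ends Tue 22:00 at or before M starts Wed 11:00 → clear.
L: starts Wed 11:00 before M ends Wed 13:00, and ends Wed 13:30 after M starts Wed 11:00 → overlap.
M overlaps L.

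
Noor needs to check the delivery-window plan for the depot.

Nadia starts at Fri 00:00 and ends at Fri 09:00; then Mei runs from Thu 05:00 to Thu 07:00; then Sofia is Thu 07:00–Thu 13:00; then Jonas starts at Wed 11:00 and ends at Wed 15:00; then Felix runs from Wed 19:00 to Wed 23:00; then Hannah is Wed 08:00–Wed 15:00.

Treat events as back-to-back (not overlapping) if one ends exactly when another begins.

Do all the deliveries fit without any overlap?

Check each pair: they overlap iff neither finishes before the other starts.
Sorted by start: Hannah, Jonas, Felix, Mei, Sofia, Nadia.
Jonas starts before Hannah ends → Hannah and Jonas overlap.
That's a conflict, so the schedule is not conflict-free.

No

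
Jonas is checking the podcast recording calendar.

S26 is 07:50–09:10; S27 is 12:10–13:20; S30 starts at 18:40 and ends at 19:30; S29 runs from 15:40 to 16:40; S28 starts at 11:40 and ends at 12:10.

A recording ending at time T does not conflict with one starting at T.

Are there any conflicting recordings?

Sorted by start: S26, S28, S27, S29, S30.
S28 starts after S26 ends, so nothing later overlaps S26 either.
S27 starts exactly when S28 ends (back-to-back, no overlap), so nothing later overlaps S28 either.
S29 starts after S27 ends, so nothing later overlaps S27 either.
S30 starts after S29 ends.
Every pair is clear; the schedule has no overlaps.

No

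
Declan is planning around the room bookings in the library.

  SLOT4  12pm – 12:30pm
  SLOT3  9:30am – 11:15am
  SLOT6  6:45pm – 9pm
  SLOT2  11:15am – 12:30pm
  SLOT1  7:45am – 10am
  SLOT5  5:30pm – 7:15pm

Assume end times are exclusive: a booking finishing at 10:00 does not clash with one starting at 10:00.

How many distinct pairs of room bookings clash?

Sorted by start: SLOT1, SLOT3, SLOT2, SLOT4, SLOT5, SLOT6.
SLOT3 starts before SLOT1 ends → SLOT1 and SLOT3 overlap.
SLOT2 starts after SLOT1 ends — done with SLOT1.
SLOT2 starts exactly when SLOT3 ends (back-to-back, no overlap) — done with SLOT3.
SLOT4 starts before SLOT2 ends → SLOT2 and SLOT4 overlap.
SLOT5 starts after SLOT2 ends — done with SLOT2.
SLOT5 starts after SLOT4 ends — done with SLOT4.
SLOT6 starts before SLOT5 ends → SLOT5 and SLOT6 overlap.
Overlapping pairs: SLOT1 & SLOT3, SLOT2 & SLOT4, SLOT5 & SLOT6 — 3 in total.

3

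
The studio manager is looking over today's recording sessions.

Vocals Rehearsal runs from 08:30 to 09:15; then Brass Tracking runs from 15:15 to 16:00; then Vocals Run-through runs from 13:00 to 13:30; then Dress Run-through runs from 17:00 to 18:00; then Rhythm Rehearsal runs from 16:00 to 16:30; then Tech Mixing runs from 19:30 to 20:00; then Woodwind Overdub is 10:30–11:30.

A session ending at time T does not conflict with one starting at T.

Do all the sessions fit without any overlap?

Sorted by start: Vocals Rehearsal, Woodwind Overdub, Vocals Run-through, Brass Tracking, Rhythm Rehearsal, Dress Run-through, Tech Mixing.
Woodwind Overdub starts after Vocals Rehearsal ends, so Vocals Rehearsal has no further overlaps.
Vocals Run-through starts after Woodwind Overdub ends, so Woodwind Overdub has no further overlaps.
Brass Tracking starts after Vocals Run-through ends, so Vocals Run-through has no further overlaps.
Rhythm Rehearsal starts exactly when Brass Tracking ends (back-to-back, no overlap), so Brass Tracking has no further overlaps.
Dress Run-through starts after Rhythm Rehearsal ends, so Rhythm Rehearsal has no further overlaps.
Tech Mixing starts after Dress Run-through ends.
Every pair is clear; the schedule has no overlaps.

Yes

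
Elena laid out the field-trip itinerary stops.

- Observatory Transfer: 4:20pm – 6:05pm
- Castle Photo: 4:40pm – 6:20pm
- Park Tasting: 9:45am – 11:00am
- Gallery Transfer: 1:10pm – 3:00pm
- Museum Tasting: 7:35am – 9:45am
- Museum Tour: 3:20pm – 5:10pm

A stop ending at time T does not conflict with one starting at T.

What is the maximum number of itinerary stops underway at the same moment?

Sort all start/end points and keep a running count:
7:35am start Museum Tasting → 1
9:45am end Museum Tasting → 0
9:45am start Park Tasting → 1
11:00am end Park Tasting → 0
1:10pm start Gallery Transfer → 1
3:00pm end Gallery Transfer → 0
3:20pm start Museum Tour → 1
4:20pm start Observatory Transfer → 2
4:40pm start Castle Photo → 3
5:10pm end Museum Tour → 2
6:05pm end Observatory Transfer → 1
6:20pm end Castle Photo → 0
Peak is 3, at 4:40pm (Castle Photo, Museum Tour, Observatory Transfer).

3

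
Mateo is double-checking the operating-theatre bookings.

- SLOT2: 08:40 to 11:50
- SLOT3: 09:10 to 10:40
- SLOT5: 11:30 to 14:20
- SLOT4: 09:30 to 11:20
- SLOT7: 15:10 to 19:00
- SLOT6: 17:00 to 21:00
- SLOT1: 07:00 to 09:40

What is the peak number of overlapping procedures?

4

Walk through starts and ends in time order (an end at T is processed before a start at T):
07:00 start SLOT1 → 1
08:40 start SLOT2 → 2
09:10 start SLOT3 → 3
09:30 start SLOT4 → 4
09:40 end SLOT1 → 3
10:40 end SLOT3 → 2
11:20 end SLOT4 → 1
11:30 start SLOT5 → 2
11:50 end SLOT2 → 1
14:20 end SLOT5 → 0
15:10 start SLOT7 → 1
17:00 start SLOT6 → 2
19:00 end SLOT7 → 1
21:00 end SLOT6 → 0
Peak is 4, at 09:30 (SLOT1, SLOT2, SLOT3, SLOT4).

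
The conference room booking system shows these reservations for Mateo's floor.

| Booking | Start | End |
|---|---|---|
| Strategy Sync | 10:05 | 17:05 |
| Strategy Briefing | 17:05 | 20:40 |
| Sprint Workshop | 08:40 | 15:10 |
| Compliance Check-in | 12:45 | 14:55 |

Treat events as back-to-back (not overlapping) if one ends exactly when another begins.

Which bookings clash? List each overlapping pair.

Sorted by start: Sprint Workshop, Strategy Sync, Compliance Check-in, Strategy Briefing.
Strategy Sync starts before Sprint Workshop ends → Sprint Workshop and Strategy Sync overlap.
Compliance Check-in starts before Sprint Workshop ends → Sprint Workshop and Compliance Check-in overlap.
Strategy Briefing starts after Sprint Workshop ends.
Compliance Check-in starts before Strategy Sync ends → Strategy Sync and Compliance Check-in overlap.
Strategy Briefing starts exactly when Strategy Sync ends (back-to-back, no overlap).
Strategy Briefing starts after Compliance Check-in ends.

Compliance Check-in & Sprint Workshop, Compliance Check-in & Strategy Sync, Sprint Workshop & Strategy Sync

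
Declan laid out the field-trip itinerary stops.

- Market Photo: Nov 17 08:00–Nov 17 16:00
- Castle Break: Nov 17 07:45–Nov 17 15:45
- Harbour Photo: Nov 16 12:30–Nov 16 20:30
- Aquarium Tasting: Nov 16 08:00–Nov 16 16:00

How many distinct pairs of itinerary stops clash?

2

Sorted by start: Aquarium Tasting, Harbour Photo, Castle Break, Market Photo.
Harbour Photo starts before Aquarium Tasting ends → Aquarium Tasting and Harbour Photo overlap.
Castle Break starts after Aquarium Tasting ends, so Aquarium Tasting has no further overlaps.
Castle Break starts after Harbour Photo ends, so Harbour Photo has no further overlaps.
Market Photo starts before Castle Break ends → Castle Break and Market Photo overlap.
Overlapping pairs: Aquarium Tasting & Harbour Photo, Castle Break & Market Photo — 2 in total.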